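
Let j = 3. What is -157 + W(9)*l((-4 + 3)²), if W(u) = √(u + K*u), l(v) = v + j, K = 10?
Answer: -157 + 12*√11 ≈ -117.20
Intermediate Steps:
l(v) = 3 + v (l(v) = v + 3 = 3 + v)
W(u) = √11*√u (W(u) = √(u + 10*u) = √(11*u) = √11*√u)
-157 + W(9)*l((-4 + 3)²) = -157 + (√11*√9)*(3 + (-4 + 3)²) = -157 + (√11*3)*(3 + (-1)²) = -157 + (3*√11)*(3 + 1) = -157 + (3*√11)*4 = -157 + 12*√11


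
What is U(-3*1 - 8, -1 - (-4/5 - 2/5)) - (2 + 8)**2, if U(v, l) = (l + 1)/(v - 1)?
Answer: -1001/10 ≈ -100.10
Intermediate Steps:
U(v, l) = (1 + l)/(-1 + v)
U(-3*1 - 8, -1 - (-4/5 - 2/5)) - (2 + 8)**2 = (1 + (-1 - (-4/5 - 2/5)))/(-1 + (-3*1 - 8)) - (2 + 8)**2 = (1 + (-1 - (-4*1/5 - 2*1/5)))/(-1 + (-3 - 8)) - 1*10**2 = (1 + (-1 - (-4/5 - 2/5)))/(-1 - 11) - 1*100 = (1 + (-1 - 1*(-6/5)))/(-12) - 100 = -(1 + (-1 + 6/5))/12 - 100 = -(1 + 1/5)/12 - 100 = -1/12*6/5 - 100 = -1/10 - 100 = -1001/10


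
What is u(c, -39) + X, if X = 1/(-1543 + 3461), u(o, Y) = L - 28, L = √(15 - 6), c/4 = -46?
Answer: -47949/1918 ≈ -24.999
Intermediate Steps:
c = -184 (c = 4*(-46) = -184)
L = 3 (L = √9 = 3)
u(o, Y) = -25 (u(o, Y) = 3 - 28 = -25)
X = 1/1918 ≈ 0.00052138
u(c, -39) + X = -25 + 1/1918 = -47949/1918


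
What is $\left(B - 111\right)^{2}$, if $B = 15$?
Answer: $9216$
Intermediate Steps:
$\left(B - 111\right)^{2} = \left(15 - 111\right)^{2} = \left(-96\right)^{2} = 9216$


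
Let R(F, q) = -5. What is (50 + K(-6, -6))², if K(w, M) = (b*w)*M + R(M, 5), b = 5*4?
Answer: 585225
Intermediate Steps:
b = 20
K(w, M) = -5 + 20*M*w (K(w, M) = (20*w)*M - 5 = 20*M*w - 5 = -5 + 20*M*w)
(50 + K(-6, -6))² = (50 + (-5 + 20*(-6)*(-6)))² = (50 + (-5 + 720))² = (50 + 715)² = 765² = 585225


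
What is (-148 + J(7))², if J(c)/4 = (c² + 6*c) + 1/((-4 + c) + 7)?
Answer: 1170724/25 ≈ 46829.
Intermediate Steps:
J(c) = 4*c² + 4/(3 + c) + 24*c (J(c) = 4*((c² + 6*c) + 1/((-4 + c) + 7)) = 4*((c² + 6*c) + 1/(3 + c)) = 4*(c² + 1/(3 + c) + 6*c) = 4*c² + 4/(3 + c) + 24*c)
(-148 + J(7))² = (-148 + 4*(1 + 7³ + 9*7² + 18*7)/(3 + 7))² = (-148 + 4*(1 + 343 + 9*49 + 126)/10)² = (-148 + 4*(⅒)*(1 + 343 + 441 + 126))² = (-148 + 4*(⅒)*911)² = (-148 + 1822/5)² = (1082/5)² = 1170724/25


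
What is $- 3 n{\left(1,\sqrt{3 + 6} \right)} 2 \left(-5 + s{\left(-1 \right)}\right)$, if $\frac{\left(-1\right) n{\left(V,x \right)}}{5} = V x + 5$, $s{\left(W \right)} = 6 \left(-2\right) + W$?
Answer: $-4320$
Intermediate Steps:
$s{\left(W \right)} = -12 + W$
$n{\left(V,x \right)} = -25 - 5 V x$ ($n{\left(V,x \right)} = - 5 \left(V x + 5\right) = - 5 \left(5 + V x\right) = -25 - 5 V x$)
$- 3 n{\left(1,\sqrt{3 + 6} \right)} 2 \left(-5 + s{\left(-1 \right)}\right) = - 3 \left(-25 - 5 \sqrt{3 + 6}\right) 2 \left(-5 - 13\right) = - 3 \left(-25 - 5 \sqrt{9}\right) 2 \left(-5 - 13\right) = - 3 \left(-25 - 5 \cdot 3\right) 2 \left(-18\right) = - 3 \left(-25 - 15\right) \left(-36\right) = \left(-3\right) \left(-40\right) \left(-36\right) = 120 \left(-36\right) = -4320$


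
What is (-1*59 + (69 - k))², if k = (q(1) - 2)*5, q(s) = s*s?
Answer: 225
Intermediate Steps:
q(s) = s²
k = -5 (k = (1² - 2)*5 = (1 - 2)*5 = -1*5 = -5)
(-1*59 + (69 - k))² = (-1*59 + (69 - 1*(-5)))² = (-59 + (69 + 5))² = (-59 + 74)² = 15² = 225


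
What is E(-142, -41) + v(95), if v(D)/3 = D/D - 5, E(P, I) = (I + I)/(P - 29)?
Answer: -1970/171 ≈ -11.520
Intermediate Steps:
E(P, I) = 2*I/(-29 + P) (E(P, I) = (2*I)/(-29 + P) = 2*I/(-29 + P))
v(D) = -12 (v(D) = 3*(D/D - 5) = 3*(1 - 5) = 3*(-4) = -12)
E(-142, -41) + v(95) = 2*(-41)/(-29 - 142) - 12 = 2*(-41)/(-171) - 12 = 2*(-41)*(-1/171) - 12 = 82/171 - 12 = -1970/171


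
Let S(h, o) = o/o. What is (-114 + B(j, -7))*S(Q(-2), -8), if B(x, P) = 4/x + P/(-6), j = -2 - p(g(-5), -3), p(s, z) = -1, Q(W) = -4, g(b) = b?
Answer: -701/6 ≈ -116.83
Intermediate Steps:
S(h, o) = 1
j = -1 (j = -2 - 1*(-1) = -2 + 1 = -1)
B(x, P) = 4/x - P/6 (B(x, P) = 4/x + P*(-⅙) = 4/x - P/6)
(-114 + B(j, -7))*S(Q(-2), -8) = (-114 + (4/(-1) - ⅙*(-7)))*1 = (-114 + (4*(-1) + 7/6))*1 = (-114 + (-4 + 7/6))*1 = (-114 - 17/6)*1 = -701/6*1 = -701/6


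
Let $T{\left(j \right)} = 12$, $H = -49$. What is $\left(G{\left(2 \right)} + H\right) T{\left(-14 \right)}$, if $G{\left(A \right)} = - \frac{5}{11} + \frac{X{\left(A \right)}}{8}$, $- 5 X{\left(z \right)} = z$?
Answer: $- \frac{32673}{55} \approx -594.05$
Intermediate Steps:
$X{\left(z \right)} = - \frac{z}{5}$
$G{\left(A \right)} = - \frac{5}{11} - \frac{A}{40}$ ($G{\left(A \right)} = - \frac{5}{11} + \frac{\left(- \frac{1}{5}\right) A}{8} = \left(-5\right) \frac{1}{11} + - \frac{A}{5} \cdot \frac{1}{8} = - \frac{5}{11} - \frac{A}{40}$)
$\left(G{\left(2 \right)} + H\right) T{\left(-14 \right)} = \left(\left(- \frac{5}{11} - \frac{1}{20}\right) - 49\right) 12 = \left(- \frac{111}{220} - 49\right) 12 = \left(- \frac{10891}{220}\right) 12 = - \frac{32673}{55}$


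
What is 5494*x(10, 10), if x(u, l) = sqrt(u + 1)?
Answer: 5494*sqrt(11) ≈ 18222.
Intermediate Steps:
x(u, l) = sqrt(1 + u)
5494*x(10, 10) = 5494*sqrt(1 + 10) = 5494*sqrt(11)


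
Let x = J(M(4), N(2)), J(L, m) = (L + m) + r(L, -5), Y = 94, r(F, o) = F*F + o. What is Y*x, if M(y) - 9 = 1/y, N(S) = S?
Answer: 69043/8 ≈ 8630.4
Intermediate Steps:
r(F, o) = o + F² (r(F, o) = F² + o = o + F²)
M(y) = 9 + 1/y
J(L, m) = -5 + L + m + L² (J(L, m) = (L + m) + (-5 + L²) = -5 + L + m + L²)
x = 1469/16 (x = -5 + (9 + 1/4) + 2 + (9 + 1/4)² = -5 + (9 + ¼) + 2 + (9 + ¼)² = -5 + 37/4 + 2 + (37/4)² = -5 + 37/4 + 2 + 1369/16 = 1469/16 ≈ 91.813)
Y*x = 94*(1469/16) = 69043/8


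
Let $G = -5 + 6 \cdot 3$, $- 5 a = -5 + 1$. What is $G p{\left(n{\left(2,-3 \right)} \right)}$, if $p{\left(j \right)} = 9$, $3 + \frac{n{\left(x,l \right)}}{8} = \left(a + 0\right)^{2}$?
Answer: $117$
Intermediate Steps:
$a = \frac{4}{5}$ ($a = - \frac{-5 + 1}{5} = \left(- \frac{1}{5}\right) \left(-4\right) = \frac{4}{5} \approx 0.8$)
$n{\left(x,l \right)} = - \frac{472}{25}$ ($n{\left(x,l \right)} = -24 + 8 \left(\frac{4}{5} + 0\right)^{2} = -24 + 8 \left(\frac{4}{5}\right)^{2} = -24 + 8 \cdot \frac{16}{25} = -24 + \frac{128}{25} = - \frac{472}{25}$)
$G = 13$ ($G = -5 + 18 = 13$)
$G p{\left(n{\left(2,-3 \right)} \right)} = 13 \cdot 9 = 117$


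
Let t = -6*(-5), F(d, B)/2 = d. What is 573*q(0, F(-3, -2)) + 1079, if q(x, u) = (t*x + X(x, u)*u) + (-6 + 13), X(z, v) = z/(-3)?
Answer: 5090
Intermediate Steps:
F(d, B) = 2*d
t = 30
X(z, v) = -z/3 (X(z, v) = z*(-⅓) = -z/3)
q(x, u) = 7 + 30*x - u*x/3 (q(x, u) = (30*x + (-x/3)*u) + (-6 + 13) = (30*x - u*x/3) + 7 = 7 + 30*x - u*x/3)
573*q(0, F(-3, -2)) + 1079 = 573*(7 + 30*0 - ⅓*2*(-3)*0) + 1079 = 573*(7 + 0 - ⅓*(-6)*0) + 1079 = 573*(7 + 0 + 0) + 1079 = 573*7 + 1079 = 4011 + 1079 = 5090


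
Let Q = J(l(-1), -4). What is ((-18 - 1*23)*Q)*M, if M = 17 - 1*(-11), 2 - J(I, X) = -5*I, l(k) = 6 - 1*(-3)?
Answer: -53956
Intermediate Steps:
l(k) = 9 (l(k) = 6 + 3 = 9)
J(I, X) = 2 + 5*I (J(I, X) = 2 - (-5)*I = 2 + 5*I)
Q = 47 (Q = 2 + 5*9 = 2 + 45 = 47)
M = 28 (M = 17 + 11 = 28)
((-18 - 1*23)*Q)*M = ((-18 - 1*23)*47)*28 = ((-18 - 23)*47)*28 = -41*47*28 = -1927*28 = -53956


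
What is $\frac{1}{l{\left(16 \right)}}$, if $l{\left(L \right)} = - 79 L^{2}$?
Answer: $- \frac{1}{20224} \approx -4.9446 \cdot 10^{-5}$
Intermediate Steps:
$\frac{1}{l{\left(16 \right)}} = \frac{1}{\left(-79\right) 16^{2}} = \frac{1}{\left(-79\right) 256} = \frac{1}{-20224} = - \frac{1}{20224}$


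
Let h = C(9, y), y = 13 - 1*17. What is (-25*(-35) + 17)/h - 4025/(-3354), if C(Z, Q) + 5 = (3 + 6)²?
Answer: 824417/63726 ≈ 12.937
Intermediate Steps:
y = -4 (y = 13 - 17 = -4)
C(Z, Q) = 76 (C(Z, Q) = -5 + (3 + 6)² = -5 + 9² = -5 + 81 = 76)
h = 76
(-25*(-35) + 17)/h - 4025/(-3354) = (-25*(-35) + 17)/76 - 4025/(-3354) = (875 + 17)*(1/76) - 4025*(-1/3354) = 892*(1/76) + 4025/3354 = 223/19 + 4025/3354 = 824417/63726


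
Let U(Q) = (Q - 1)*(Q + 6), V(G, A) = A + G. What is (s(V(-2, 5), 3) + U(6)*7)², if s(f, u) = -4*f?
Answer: 166464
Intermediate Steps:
U(Q) = (-1 + Q)*(6 + Q)
(s(V(-2, 5), 3) + U(6)*7)² = (-4*(5 - 2) + (-6 + 6² + 5*6)*7)² = (-4*3 + (-6 + 36 + 30)*7)² = (-12 + 60*7)² = (-12 + 420)² = 408² = 166464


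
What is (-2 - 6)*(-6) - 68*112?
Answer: -7568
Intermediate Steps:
(-2 - 6)*(-6) - 68*112 = -8*(-6) - 7616 = 48 - 7616 = -7568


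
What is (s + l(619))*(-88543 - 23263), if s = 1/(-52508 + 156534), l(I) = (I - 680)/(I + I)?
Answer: 177334043122/32196047 ≈ 5507.9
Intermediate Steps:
l(I) = (-680 + I)/(2*I) (l(I) = (-680 + I)/((2*I)) = (-680 + I)*(1/(2*I)) = (-680 + I)/(2*I))
s = 1/104026 ≈ 9.6130e-6
(s + l(619))*(-88543 - 23263) = (1/104026 + (½)*(-680 + 619)/619)*(-88543 - 23263) = (1/104026 + (½)*(1/619)*(-61))*(-111806) = (1/104026 - 61/1238)*(-111806) = -1586087/32196047*(-111806) = 177334043122/32196047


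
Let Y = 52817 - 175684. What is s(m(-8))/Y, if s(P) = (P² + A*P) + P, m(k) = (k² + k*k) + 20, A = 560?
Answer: -104932/122867 ≈ -0.85403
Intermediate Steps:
m(k) = 20 + 2*k² (m(k) = (k² + k²) + 20 = 2*k² + 20 = 20 + 2*k²)
s(P) = P² + 561*P (s(P) = (P² + 560*P) + P = P² + 561*P)
Y = -122867
s(m(-8))/Y = ((20 + 2*(-8)²)*(561 + (20 + 2*(-8)²)))/(-122867) = ((20 + 2*64)*(561 + (20 + 2*64)))*(-1/122867) = ((20 + 128)*(561 + (20 + 128)))*(-1/122867) = (148*(561 + 148))*(-1/122867) = (148*709)*(-1/122867) = 104932*(-1/122867) = -104932/122867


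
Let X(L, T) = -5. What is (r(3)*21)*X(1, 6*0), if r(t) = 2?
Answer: -210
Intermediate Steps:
(r(3)*21)*X(1, 6*0) = (2*21)*(-5) = 42*(-5) = -210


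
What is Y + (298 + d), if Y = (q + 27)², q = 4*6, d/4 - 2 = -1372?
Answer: -2581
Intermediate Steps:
d = -5480 (d = 8 + 4*(-1372) = 8 - 5488 = -5480)
q = 24
Y = 2601 (Y = (24 + 27)² = 51² = 2601)
Y + (298 + d) = 2601 + (298 - 5480) = 2601 - 5182 = -2581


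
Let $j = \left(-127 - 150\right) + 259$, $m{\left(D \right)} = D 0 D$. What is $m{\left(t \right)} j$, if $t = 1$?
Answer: $0$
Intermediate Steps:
$m{\left(D \right)} = 0$ ($m{\left(D \right)} = 0 D = 0$)
$j = -18$ ($j = -277 + 259 = -18$)
$m{\left(t \right)} j = 0 \left(-18\right) = 0$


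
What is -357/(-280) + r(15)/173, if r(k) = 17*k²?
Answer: 161823/6920 ≈ 23.385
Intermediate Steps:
-357/(-280) + r(15)/173 = -357/(-280) + (17*15²)/173 = -357*(-1/280) + (17*225)*(1/173) = 51/40 + 3825*(1/173) = 51/40 + 3825/173 = 161823/6920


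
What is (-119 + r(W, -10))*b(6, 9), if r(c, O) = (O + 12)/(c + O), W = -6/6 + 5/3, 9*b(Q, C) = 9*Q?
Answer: -5007/7 ≈ -715.29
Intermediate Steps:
b(Q, C) = Q (b(Q, C) = (9*Q)/9 = Q)
W = ⅔ (W = -6*⅙ + 5*(⅓) = -1 + 5/3 = ⅔ ≈ 0.66667)
r(c, O) = (12 + O)/(O + c)
(-119 + r(W, -10))*b(6, 9) = (-119 + (12 - 10)/(-10 + ⅔))*6 = (-119 + 2/(-28/3))*6 = (-119 - 3/28*2)*6 = (-119 - 3/14)*6 = -1669/14*6 = -5007/7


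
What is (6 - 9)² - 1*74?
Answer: -65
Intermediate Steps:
(6 - 9)² - 1*74 = (-3)² - 74 = 9 - 74 = -65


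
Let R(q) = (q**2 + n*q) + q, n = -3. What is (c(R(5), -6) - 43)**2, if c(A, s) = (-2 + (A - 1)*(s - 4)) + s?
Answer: 36481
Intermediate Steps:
R(q) = q**2 - 2*q (R(q) = (q**2 - 3*q) + q = q**2 - 2*q)
c(A, s) = -2 + s + (-1 + A)*(-4 + s) (c(A, s) = (-2 + (-1 + A)*(-4 + s)) + s = -2 + s + (-1 + A)*(-4 + s))
(c(R(5), -6) - 43)**2 = ((2 - 20*(-2 + 5) + (5*(-2 + 5))*(-6)) - 43)**2 = ((2 - 20*3 + (5*3)*(-6)) - 43)**2 = ((2 - 4*15 + 15*(-6)) - 43)**2 = ((2 - 60 - 90) - 43)**2 = (-148 - 43)**2 = (-191)**2 = 36481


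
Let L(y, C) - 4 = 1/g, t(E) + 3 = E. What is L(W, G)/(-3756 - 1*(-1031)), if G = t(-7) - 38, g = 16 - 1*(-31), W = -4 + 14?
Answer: -189/128075 ≈ -0.0014757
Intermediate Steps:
t(E) = -3 + E
W = 10
g = 47 (g = 16 + 31 = 47)
G = -48 (G = (-3 - 7) - 38 = -10 - 38 = -48)
L(y, C) = 189/47 (L(y, C) = 4 + 1/47 = 189/47)
L(W, G)/(-3756 - 1*(-1031)) = 189/(47*(-3756 - 1*(-1031))) = 189/(47*(-3756 + 1031)) = (189/47)/(-2725) = (189/47)*(-1/2725) = -189/128075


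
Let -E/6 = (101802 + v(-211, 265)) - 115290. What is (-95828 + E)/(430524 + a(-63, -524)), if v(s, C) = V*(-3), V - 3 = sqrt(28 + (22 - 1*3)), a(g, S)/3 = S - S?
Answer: -7423/215262 + sqrt(47)/23918 ≈ -0.034197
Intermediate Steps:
a(g, S) = 0 (a(g, S) = 3*(S - S) = 3*0 = 0)
V = 3 + sqrt(47) (V = 3 + sqrt(28 + (22 - 1*3)) = 3 + sqrt(28 + (22 - 3)) = 3 + sqrt(28 + 19) = 3 + sqrt(47) ≈ 9.8557)
v(s, C) = -9 - 3*sqrt(47) (v(s, C) = (3 + sqrt(47))*(-3) = -9 - 3*sqrt(47))
E = 80982 + 18*sqrt(47) (E = -6*((101802 + (-9 - 3*sqrt(47))) - 115290) = -6*((101793 - 3*sqrt(47)) - 115290) = -6*(-13497 - 3*sqrt(47)) = 80982 + 18*sqrt(47) ≈ 81105.)
(-95828 + E)/(430524 + a(-63, -524)) = (-95828 + (80982 + 18*sqrt(47)))/(430524 + 0) = (-14846 + 18*sqrt(47))/430524 = (-14846 + 18*sqrt(47))*(1/430524) = -7423/215262 + sqrt(47)/23918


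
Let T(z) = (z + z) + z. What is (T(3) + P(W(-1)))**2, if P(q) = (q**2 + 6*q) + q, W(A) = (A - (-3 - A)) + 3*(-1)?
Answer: 1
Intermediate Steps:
W(A) = 2*A (W(A) = (A + (3 + A)) - 3 = (3 + 2*A) - 3 = 2*A)
T(z) = 3*z (T(z) = 2*z + z = 3*z)
P(q) = q**2 + 7*q
(T(3) + P(W(-1)))**2 = (3*3 + (2*(-1))*(7 + 2*(-1)))**2 = (9 - 2*(7 - 2))**2 = (9 - 2*5)**2 = (9 - 10)**2 = (-1)**2 = 1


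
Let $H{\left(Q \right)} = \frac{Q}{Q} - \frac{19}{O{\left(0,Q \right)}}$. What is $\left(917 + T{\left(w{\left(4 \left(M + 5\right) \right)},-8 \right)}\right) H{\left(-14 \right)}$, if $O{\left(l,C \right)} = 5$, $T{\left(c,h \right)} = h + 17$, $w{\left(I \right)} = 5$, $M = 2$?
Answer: $- \frac{12964}{5} \approx -2592.8$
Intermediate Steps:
$T{\left(c,h \right)} = 17 + h$
$H{\left(Q \right)} = - \frac{14}{5}$ ($H{\left(Q \right)} = \frac{Q}{Q} - \frac{19}{5} = 1 - \frac{19}{5} = - \frac{14}{5}$)
$\left(917 + T{\left(w{\left(4 \left(M + 5\right) \right)},-8 \right)}\right) H{\left(-14 \right)} = \left(917 + \left(17 - 8\right)\right) \left(- \frac{14}{5}\right) = \left(917 + 9\right) \left(- \frac{14}{5}\right) = 926 \left(- \frac{14}{5}\right) = - \frac{12964}{5}$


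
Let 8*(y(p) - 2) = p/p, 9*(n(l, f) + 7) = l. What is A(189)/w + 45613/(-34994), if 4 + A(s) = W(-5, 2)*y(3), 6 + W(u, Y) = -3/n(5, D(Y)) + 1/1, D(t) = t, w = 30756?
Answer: -108525779605/83231969216 ≈ -1.3039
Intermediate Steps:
n(l, f) = -7 + l/9
W(u, Y) = -263/58 (W(u, Y) = -6 + (-3/(-7 + (⅑)*5) + 1/1) = -6 + (-3/(-7 + 5/9) + 1*1) = -6 + (-3/(-58/9) + 1) = -6 + (-3*(-9/58) + 1) = -6 + (27/58 + 1) = -6 + 85/58 = -263/58)
y(p) = 17/8 (y(p) = 2 + (p/p)/8 = 2 + (⅛)*1 = 2 + ⅛ = 17/8)
A(s) = -6327/464 (A(s) = -4 - 263/58*17/8 = -4 - 4471/464 = -6327/464)
A(189)/w + 45613/(-34994) = -6327/464/30756 + 45613/(-34994) = -6327/464*1/30756 + 45613*(-1/34994) = -2109/4756928 - 45613/34994 = -108525779605/83231969216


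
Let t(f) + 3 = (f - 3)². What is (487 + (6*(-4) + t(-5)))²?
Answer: 274576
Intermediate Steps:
t(f) = -3 + (-3 + f)² (t(f) = -3 + (f - 3)² = -3 + (-3 + f)²)
(487 + (6*(-4) + t(-5)))² = (487 + (6*(-4) + (-3 + (-3 - 5)²)))² = (487 + (-24 + (-3 + (-8)²)))² = (487 + (-24 + (-3 + 64)))² = (487 + (-24 + 61))² = (487 + 37)² = 524² = 274576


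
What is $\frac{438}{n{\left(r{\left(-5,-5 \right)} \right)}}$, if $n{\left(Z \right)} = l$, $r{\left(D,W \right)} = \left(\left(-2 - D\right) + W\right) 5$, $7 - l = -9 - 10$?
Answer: $\frac{219}{13} \approx 16.846$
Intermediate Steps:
$l = 26$ ($l = 7 - \left(-9 - 10\right) = 7 - -19 = 7 + 19 = 26$)
$r{\left(D,W \right)} = -10 - 5 D + 5 W$ ($r{\left(D,W \right)} = \left(-2 + W - D\right) 5 = -10 - 5 D + 5 W$)
$n{\left(Z \right)} = 26$
$\frac{438}{n{\left(r{\left(-5,-5 \right)} \right)}} = \frac{438}{26} = 438 \cdot \frac{1}{26} = \frac{219}{13}$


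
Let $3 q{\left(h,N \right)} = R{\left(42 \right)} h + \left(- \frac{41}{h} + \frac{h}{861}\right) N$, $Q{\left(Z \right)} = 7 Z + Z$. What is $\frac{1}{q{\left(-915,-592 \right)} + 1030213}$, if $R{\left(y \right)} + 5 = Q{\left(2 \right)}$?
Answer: $\frac{787815}{809132381606} \approx 9.7365 \cdot 10^{-7}$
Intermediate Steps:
$Q{\left(Z \right)} = 8 Z$
$R{\left(y \right)} = 11$ ($R{\left(y \right)} = -5 + 8 \cdot 2 = -5 + 16 = 11$)
$q{\left(h,N \right)} = \frac{11 h}{3} + \frac{N \left(- \frac{41}{h} + \frac{h}{861}\right)}{3}$ ($q{\left(h,N \right)} = \frac{11 h + \left(- \frac{41}{h} + \frac{h}{861}\right) N}{3} = \frac{11 h + N \left(- \frac{41}{h} + \frac{h}{861}\right)}{3} = \frac{11 h}{3} + \frac{N \left(- \frac{41}{h} + \frac{h}{861}\right)}{3}$)
$\frac{1}{q{\left(-915,-592 \right)} + 1030213} = \frac{1}{\frac{\left(-35301\right) \left(-592\right) + \left(-915\right)^{2} \left(9471 - 592\right)}{2583 \left(-915\right)} + 1030213} = \frac{1}{\frac{1}{2583} \left(- \frac{1}{915}\right) \left(20898192 + 837225 \cdot 8879\right) + 1030213} = \frac{1}{\frac{1}{2583} \left(- \frac{1}{915}\right) \left(20898192 + 7433720775\right) + 1030213} = \frac{1}{\frac{1}{2583} \left(- \frac{1}{915}\right) 7454618967 + 1030213} = \frac{1}{- \frac{2484872989}{787815} + 1030213} = \frac{1}{\frac{809132381606}{787815}} = \frac{787815}{809132381606}$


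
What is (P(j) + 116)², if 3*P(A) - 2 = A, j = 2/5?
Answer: 341056/25 ≈ 13642.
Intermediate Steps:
j = ⅖ (j = 2*(⅕) = ⅖ ≈ 0.40000)
P(A) = ⅔ + A/3
(P(j) + 116)² = ((⅔ + (⅓)*(⅖)) + 116)² = ((⅔ + 2/15) + 116)² = (⅘ + 116)² = (584/5)² = 341056/25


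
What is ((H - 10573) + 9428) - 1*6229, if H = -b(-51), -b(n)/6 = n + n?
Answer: -7986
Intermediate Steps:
b(n) = -12*n (b(n) = -6*(n + n) = -12*n)
H = -612 (H = -(-12)*(-51) = -1*612 = -612)
((H - 10573) + 9428) - 1*6229 = ((-612 - 10573) + 9428) - 1*6229 = (-11185 + 9428) - 6229 = -1757 - 6229 = -7986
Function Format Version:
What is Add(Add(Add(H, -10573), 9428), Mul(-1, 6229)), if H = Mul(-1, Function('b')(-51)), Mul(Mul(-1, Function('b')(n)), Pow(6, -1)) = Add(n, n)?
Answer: -7986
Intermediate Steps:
Function('b')(n) = Mul(-12, n) (Function('b')(n) = Mul(-6, Add(n, n)) = Mul(-6, Mul(2, n)) = Mul(-12, n))
H = -612 (H = Mul(-1, Mul(-12, -51)) = Mul(-1, 612) = -612)
Add(Add(Add(H, -10573), 9428), Mul(-1, 6229)) = Add(Add(Add(-612, -10573), 9428), Mul(-1, 6229)) = Add(Add(-11185, 9428), -6229) = Add(-1757, -6229) = -7986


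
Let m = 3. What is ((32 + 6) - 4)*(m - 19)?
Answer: -544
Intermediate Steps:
((32 + 6) - 4)*(m - 19) = ((32 + 6) - 4)*(3 - 19) = (38 - 4)*(-16) = 34*(-16) = -544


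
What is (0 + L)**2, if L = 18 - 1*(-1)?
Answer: 361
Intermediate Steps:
L = 19 (L = 18 + 1 = 19)
(0 + L)**2 = (0 + 19)**2 = 19**2 = 361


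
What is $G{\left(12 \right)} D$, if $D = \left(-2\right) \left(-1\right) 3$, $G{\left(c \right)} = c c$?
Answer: $864$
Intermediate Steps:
$G{\left(c \right)} = c^{2}$
$D = 6$ ($D = 2 \cdot 3 = 6$)
$G{\left(12 \right)} D = 12^{2} \cdot 6 = 144 \cdot 6 = 864$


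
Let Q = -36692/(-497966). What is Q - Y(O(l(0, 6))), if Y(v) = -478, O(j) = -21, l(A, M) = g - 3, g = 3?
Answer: 119032220/248983 ≈ 478.07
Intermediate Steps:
l(A, M) = 0 (l(A, M) = 3 - 3 = 0)
Q = 18346/248983 (Q = -36692*(-1/497966) = 18346/248983 ≈ 0.073684)
Q - Y(O(l(0, 6))) = 18346/248983 - 1*(-478) = 18346/248983 + 478 = 119032220/248983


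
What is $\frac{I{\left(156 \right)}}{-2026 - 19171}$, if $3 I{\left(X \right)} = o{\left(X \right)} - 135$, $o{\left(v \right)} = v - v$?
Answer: $\frac{45}{21197} \approx 0.0021229$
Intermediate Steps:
$o{\left(v \right)} = 0$
$I{\left(X \right)} = -45$ ($I{\left(X \right)} = \frac{0 - 135}{3} = \frac{1}{3} \left(-135\right) = -45$)
$\frac{I{\left(156 \right)}}{-2026 - 19171} = - \frac{45}{-2026 - 19171} = - \frac{45}{-21197} = \left(-45\right) \left(- \frac{1}{21197}\right) = \frac{45}{21197}$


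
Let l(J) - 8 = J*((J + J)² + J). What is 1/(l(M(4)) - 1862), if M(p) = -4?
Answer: -1/2094 ≈ -0.00047755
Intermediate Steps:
l(J) = 8 + J*(J + 4*J²) (l(J) = 8 + J*((J + J)² + J) = 8 + J*((2*J)² + J) = 8 + J*(4*J² + J) = 8 + J*(J + 4*J²))
1/(l(M(4)) - 1862) = 1/((8 + (-4)² + 4*(-4)³) - 1862) = 1/((8 + 16 + 4*(-64)) - 1862) = 1/((8 + 16 - 256) - 1862) = 1/(-232 - 1862) = 1/(-2094) = -1/2094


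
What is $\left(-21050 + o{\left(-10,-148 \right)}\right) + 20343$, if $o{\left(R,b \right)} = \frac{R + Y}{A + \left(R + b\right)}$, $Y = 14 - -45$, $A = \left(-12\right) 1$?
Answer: $- \frac{120239}{170} \approx -707.29$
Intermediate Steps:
$A = -12$
$Y = 59$ ($Y = 14 + 45 = 59$)
$o{\left(R,b \right)} = \frac{59 + R}{-12 + R + b}$ ($o{\left(R,b \right)} = \frac{R + 59}{-12 + \left(R + b\right)} = \frac{59 + R}{-12 + R + b}$)
$\left(-21050 + o{\left(-10,-148 \right)}\right) + 20343 = \left(-21050 + \frac{59 - 10}{-12 - 10 - 148}\right) + 20343 = \left(-21050 + \frac{1}{-170} \cdot 49\right) + 20343 = \left(-21050 - \frac{49}{170}\right) + 20343 = - \frac{3578549}{170} + 20343 = - \frac{120239}{170}$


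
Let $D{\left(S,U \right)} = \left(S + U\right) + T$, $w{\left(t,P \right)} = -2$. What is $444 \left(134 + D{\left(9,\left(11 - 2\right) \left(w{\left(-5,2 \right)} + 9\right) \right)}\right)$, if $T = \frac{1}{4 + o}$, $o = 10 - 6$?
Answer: $\frac{183039}{2} \approx 91520.0$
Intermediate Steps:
$o = 4$ ($o = 10 - 6 = 4$)
$T = \frac{1}{8}$ ($T = \frac{1}{4 + 4} = \frac{1}{8} \approx 0.125$)
$D{\left(S,U \right)} = \frac{1}{8} + S + U$ ($D{\left(S,U \right)} = \left(S + U\right) + \frac{1}{8} = \frac{1}{8} + S + U$)
$444 \left(134 + D{\left(9,\left(11 - 2\right) \left(w{\left(-5,2 \right)} + 9\right) \right)}\right) = 444 \left(134 + \left(\frac{1}{8} + 9 + \left(11 - 2\right) \left(-2 + 9\right)\right)\right) = 444 \left(134 + \left(\frac{1}{8} + 9 + 9 \cdot 7\right)\right) = 444 \left(134 + \left(\frac{1}{8} + 9 + 63\right)\right) = 444 \left(134 + \frac{577}{8}\right) = 444 \cdot \frac{1649}{8} = \frac{183039}{2}$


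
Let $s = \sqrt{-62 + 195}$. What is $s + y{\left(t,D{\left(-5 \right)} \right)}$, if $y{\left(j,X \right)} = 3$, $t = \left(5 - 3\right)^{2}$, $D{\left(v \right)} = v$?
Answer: $3 + \sqrt{133} \approx 14.533$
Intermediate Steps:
$s = \sqrt{133} \approx 11.533$
$t = 4$ ($t = 2^{2} = 4$)
$s + y{\left(t,D{\left(-5 \right)} \right)} = \sqrt{133} + 3 = 3 + \sqrt{133}$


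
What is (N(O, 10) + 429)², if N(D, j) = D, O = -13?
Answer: 173056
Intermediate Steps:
(N(O, 10) + 429)² = (-13 + 429)² = 416² = 173056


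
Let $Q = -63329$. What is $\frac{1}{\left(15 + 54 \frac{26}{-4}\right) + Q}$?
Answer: $- \frac{1}{63665} \approx -1.5707 \cdot 10^{-5}$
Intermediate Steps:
$\frac{1}{\left(15 + 54 \frac{26}{-4}\right) + Q} = \frac{1}{\left(15 + 54 \frac{26}{-4}\right) - 63329} = \frac{1}{\left(15 + 54 \cdot 26 \left(- \frac{1}{4}\right)\right) - 63329} = \frac{1}{\left(15 + 54 \left(- \frac{13}{2}\right)\right) - 63329} = \frac{1}{\left(15 - 351\right) - 63329} = \frac{1}{-336 - 63329} = \frac{1}{-63665} = - \frac{1}{63665}$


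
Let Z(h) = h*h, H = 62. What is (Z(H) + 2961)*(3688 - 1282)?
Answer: 16372830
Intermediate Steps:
Z(h) = h²
(Z(H) + 2961)*(3688 - 1282) = (62² + 2961)*(3688 - 1282) = (3844 + 2961)*2406 = 6805*2406 = 16372830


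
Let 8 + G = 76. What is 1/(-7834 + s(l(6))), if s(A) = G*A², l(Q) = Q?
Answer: -1/5386 ≈ -0.00018567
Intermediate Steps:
G = 68 (G = -8 + 76 = 68)
s(A) = 68*A²
1/(-7834 + s(l(6))) = 1/(-7834 + 68*6²) = 1/(-7834 + 68*36) = 1/(-7834 + 2448) = 1/(-5386) = -1/5386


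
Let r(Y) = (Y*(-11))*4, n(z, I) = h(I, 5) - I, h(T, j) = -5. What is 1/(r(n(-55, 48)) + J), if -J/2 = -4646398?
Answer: 1/9295128 ≈ 1.0758e-7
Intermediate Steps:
J = 9292796 (J = -2*(-4646398) = 9292796)
n(z, I) = -5 - I
r(Y) = -44*Y (r(Y) = -11*Y*4 = -44*Y)
1/(r(n(-55, 48)) + J) = 1/(-44*(-5 - 1*48) + 9292796) = 1/(-44*(-5 - 48) + 9292796) = 1/(-44*(-53) + 9292796) = 1/(2332 + 9292796) = 1/9295128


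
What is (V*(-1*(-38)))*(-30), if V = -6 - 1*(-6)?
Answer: 0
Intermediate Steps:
V = 0 (V = -6 + 6 = 0)
(V*(-1*(-38)))*(-30) = (0*(-1*(-38)))*(-30) = (0*38)*(-30) = 0*(-30) = 0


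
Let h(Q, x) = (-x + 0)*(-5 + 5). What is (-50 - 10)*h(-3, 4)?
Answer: 0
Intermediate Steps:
h(Q, x) = 0 (h(Q, x) = -x*0 = 0)
(-50 - 10)*h(-3, 4) = (-50 - 10)*0 = -60*0 = 0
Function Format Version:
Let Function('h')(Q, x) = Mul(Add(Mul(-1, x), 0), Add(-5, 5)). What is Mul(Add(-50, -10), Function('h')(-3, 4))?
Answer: 0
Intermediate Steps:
Function('h')(Q, x) = 0 (Function('h')(Q, x) = Mul(Mul(-1, x), 0) = 0)
Mul(Add(-50, -10), Function('h')(-3, 4)) = Mul(Add(-50, -10), 0) = Mul(-60, 0) = 0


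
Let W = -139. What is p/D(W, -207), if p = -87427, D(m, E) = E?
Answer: 87427/207 ≈ 422.35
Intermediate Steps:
p/D(W, -207) = -87427/(-207) = -87427*(-1/207) = 87427/207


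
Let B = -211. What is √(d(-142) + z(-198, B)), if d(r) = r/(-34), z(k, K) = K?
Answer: 2*I*√14943/17 ≈ 14.381*I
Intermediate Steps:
d(r) = -r/34 (d(r) = r*(-1/34) = -r/34)
√(d(-142) + z(-198, B)) = √(-1/34*(-142) - 211) = √(71/17 - 211) = √(-3516/17) = 2*I*√14943/17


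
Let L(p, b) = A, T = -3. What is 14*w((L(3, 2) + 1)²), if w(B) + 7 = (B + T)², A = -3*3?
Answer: 51996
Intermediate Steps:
A = -9
L(p, b) = -9
w(B) = -7 + (-3 + B)² (w(B) = -7 + (B - 3)² = -7 + (-3 + B)²)
14*w((L(3, 2) + 1)²) = 14*(-7 + (-3 + (-9 + 1)²)²) = 14*(-7 + (-3 + (-8)²)²) = 14*(-7 + (-3 + 64)²) = 14*(-7 + 61²) = 14*(-7 + 3721) = 14*3714 = 51996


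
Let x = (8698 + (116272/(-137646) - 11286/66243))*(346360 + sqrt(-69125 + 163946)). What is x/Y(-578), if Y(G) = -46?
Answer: -2288857679461189760/34952655249 - 6608319896816*sqrt(94821)/34952655249 ≈ -6.5543e+7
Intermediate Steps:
x = 4577715358922379520/1519680663 + 13216639793632*sqrt(94821)/1519680663 (x = (8698 + (116272*(-1/137646) - 11286*1/66243))*(346360 + sqrt(94821)) = (8698 + (-58136/68823 - 3762/22081))*(346360 + sqrt(94821)) = (8698 - 1542613142/1519680663)*(346360 + sqrt(94821)) = 13216639793632*(346360 + sqrt(94821))/1519680663 = 4577715358922379520/1519680663 + 13216639793632*sqrt(94821)/1519680663 ≈ 3.0150e+9)
x/Y(-578) = (4577715358922379520/1519680663 + 13216639793632*sqrt(94821)/1519680663)/(-46) = (4577715358922379520/1519680663 + 13216639793632*sqrt(94821)/1519680663)*(-1/46) = -2288857679461189760/34952655249 - 6608319896816*sqrt(94821)/34952655249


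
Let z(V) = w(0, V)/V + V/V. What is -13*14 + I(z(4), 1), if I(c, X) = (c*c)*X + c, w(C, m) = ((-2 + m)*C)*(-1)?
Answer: -180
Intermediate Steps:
w(C, m) = -C*(-2 + m) (w(C, m) = (C*(-2 + m))*(-1) = -C*(-2 + m))
z(V) = 1 (z(V) = (0*(2 - V))/V + V/V = 0/V + 1 = 0 + 1 = 1)
I(c, X) = c + X*c² (I(c, X) = c²*X + c = X*c² + c = c + X*c²)
-13*14 + I(z(4), 1) = -13*14 + 1*(1 + 1*1) = -182 + 1*(1 + 1) = -182 + 1*2 = -182 + 2 = -180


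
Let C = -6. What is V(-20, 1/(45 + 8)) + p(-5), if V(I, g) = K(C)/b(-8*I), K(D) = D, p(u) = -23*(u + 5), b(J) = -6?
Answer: 1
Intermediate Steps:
p(u) = -115 - 23*u (p(u) = -23*(5 + u) = -115 - 23*u)
V(I, g) = 1 (V(I, g) = -6/(-6) = -6*(-⅙) = 1)
V(-20, 1/(45 + 8)) + p(-5) = 1 + (-115 - 23*(-5)) = 1 + (-115 + 115) = 1 + 0 = 1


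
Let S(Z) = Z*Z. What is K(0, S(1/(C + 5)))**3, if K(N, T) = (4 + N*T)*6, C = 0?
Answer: 13824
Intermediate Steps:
S(Z) = Z**2
K(N, T) = 24 + 6*N*T
K(0, S(1/(C + 5)))**3 = (24 + 6*0*(1/(0 + 5))**2)**3 = (24 + 6*0*(1/5)**2)**3 = (24 + 6*0*(1/25))**3 = (24 + 0)**3 = 24**3 = 13824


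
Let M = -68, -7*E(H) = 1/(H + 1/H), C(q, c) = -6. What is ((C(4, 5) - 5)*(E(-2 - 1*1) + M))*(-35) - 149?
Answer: -52625/2 ≈ -26313.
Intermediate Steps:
E(H) = -1/(7*(H + 1/H))
((C(4, 5) - 5)*(E(-2 - 1*1) + M))*(-35) - 149 = ((-6 - 5)*(-(-2 - 1*1)/(7 + 7*(-2 - 1*1)²) - 68))*(-35) - 149 = -11*(-(-2 - 1)/(7 + 7*(-2 - 1)²) - 68)*(-35) - 149 = -11*(-1*(-3)/(7 + 7*(-3)²) - 68)*(-35) - 149 = -11*(-1*(-3)/(7 + 7*9) - 68)*(-35) - 149 = -11*(-1*(-3)/(7 + 63) - 68)*(-35) - 149 = -11*(-1*(-3)/70 - 68)*(-35) - 149 = -11*(-1*(-3)*1/70 - 68)*(-35) - 149 = -11*(3/70 - 68)*(-35) - 149 = -11*(-4757/70)*(-35) - 149 = (52327/70)*(-35) - 149 = -52327/2 - 149 = -52625/2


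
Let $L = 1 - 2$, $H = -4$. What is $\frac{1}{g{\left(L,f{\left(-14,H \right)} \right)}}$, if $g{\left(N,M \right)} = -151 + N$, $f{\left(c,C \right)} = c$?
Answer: $- \frac{1}{152} \approx -0.0065789$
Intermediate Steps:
$L = -1$ ($L = 1 - 2 = -1$)
$\frac{1}{g{\left(L,f{\left(-14,H \right)} \right)}} = \frac{1}{-151 - 1} = \frac{1}{-152} = - \frac{1}{152}$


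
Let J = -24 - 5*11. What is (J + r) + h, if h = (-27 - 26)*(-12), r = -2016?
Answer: -1459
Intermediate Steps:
h = 636 (h = -53*(-12) = 636)
J = -79 (J = -24 - 55 = -79)
(J + r) + h = (-79 - 2016) + 636 = -2095 + 636 = -1459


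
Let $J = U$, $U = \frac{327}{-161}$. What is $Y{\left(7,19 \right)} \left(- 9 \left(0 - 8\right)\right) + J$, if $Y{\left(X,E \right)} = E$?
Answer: $\frac{219921}{161} \approx 1366.0$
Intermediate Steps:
$U = - \frac{327}{161}$ ($U = 327 \left(- \frac{1}{161}\right) = - \frac{327}{161} \approx -2.0311$)
$J = - \frac{327}{161} \approx -2.0311$
$Y{\left(7,19 \right)} \left(- 9 \left(0 - 8\right)\right) + J = 19 \left(- 9 \left(0 - 8\right)\right) - \frac{327}{161} = 19 \left(\left(-9\right) \left(-8\right)\right) - \frac{327}{161} = 19 \cdot 72 - \frac{327}{161} = 1368 - \frac{327}{161} = \frac{219921}{161}$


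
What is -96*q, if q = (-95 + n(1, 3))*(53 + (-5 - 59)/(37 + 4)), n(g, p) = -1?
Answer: 19436544/41 ≈ 4.7406e+5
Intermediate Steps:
q = -202464/41 (q = (-95 - 1)*(53 + (-5 - 59)/(37 + 4)) = -96*(53 - 64/41) = -96*2109/41 = -202464/41 ≈ -4938.1)
-96*q = -96*(-202464/41) = 19436544/41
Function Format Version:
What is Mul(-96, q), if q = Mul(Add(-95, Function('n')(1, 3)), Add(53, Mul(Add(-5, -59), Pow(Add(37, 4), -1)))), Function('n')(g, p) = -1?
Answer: Rational(19436544, 41) ≈ 4.7406e+5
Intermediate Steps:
q = Rational(-202464, 41) (q = Mul(Add(-95, -1), Add(53, Mul(Add(-5, -59), Pow(Add(37, 4), -1)))) = Mul(-96, Add(53, Mul(-64, Pow(41, -1)))) = Mul(-96, Add(53, Mul(-64, Rational(1, 41)))) = Mul(-96, Add(53, Rational(-64, 41))) = Mul(-96, Rational(2109, 41)) = Rational(-202464, 41) ≈ -4938.1)
Mul(-96, q) = Mul(-96, Rational(-202464, 41)) = Rational(19436544, 41)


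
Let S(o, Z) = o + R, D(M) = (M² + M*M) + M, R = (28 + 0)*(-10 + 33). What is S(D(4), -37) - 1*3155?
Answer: -2475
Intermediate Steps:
R = 644 (R = 28*23 = 644)
D(M) = M + 2*M² (D(M) = (M² + M²) + M = 2*M² + M = M + 2*M²)
S(o, Z) = 644 + o (S(o, Z) = o + 644 = 644 + o)
S(D(4), -37) - 1*3155 = (644 + 4*(1 + 2*4)) - 1*3155 = (644 + 4*(1 + 8)) - 3155 = (644 + 4*9) - 3155 = (644 + 36) - 3155 = 680 - 3155 = -2475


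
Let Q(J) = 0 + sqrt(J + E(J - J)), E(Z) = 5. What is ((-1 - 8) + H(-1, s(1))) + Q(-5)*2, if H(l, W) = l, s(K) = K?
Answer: -10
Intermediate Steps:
Q(J) = sqrt(5 + J) (Q(J) = 0 + sqrt(J + 5) = 0 + sqrt(5 + J) = sqrt(5 + J))
((-1 - 8) + H(-1, s(1))) + Q(-5)*2 = ((-1 - 8) - 1) + sqrt(5 - 5)*2 = (-9 - 1) + sqrt(0)*2 = -10 + 0*2 = -10 + 0 = -10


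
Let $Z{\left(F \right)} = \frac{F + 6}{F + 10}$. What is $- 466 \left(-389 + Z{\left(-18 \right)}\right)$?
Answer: $180575$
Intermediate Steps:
$Z{\left(F \right)} = \frac{6 + F}{10 + F}$
$- 466 \left(-389 + Z{\left(-18 \right)}\right) = - 466 \left(-389 + \frac{6 - 18}{10 - 18}\right) = - 466 \left(-389 + \frac{1}{-8} \left(-12\right)\right) = - 466 \left(-389 - - \frac{3}{2}\right) = - 466 \left(-389 + \frac{3}{2}\right) = \left(-466\right) \left(- \frac{775}{2}\right) = 180575$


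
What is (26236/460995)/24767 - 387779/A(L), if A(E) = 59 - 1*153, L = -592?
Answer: 4427452451126719/1073241537510 ≈ 4125.3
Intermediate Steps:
A(E) = -94 (A(E) = 59 - 153 = -94)
(26236/460995)/24767 - 387779/A(L) = (26236/460995)/24767 - 387779/(-94) = (26236*(1/460995))*(1/24767) - 387779*(-1/94) = (26236/460995)*(1/24767) + 387779/94 = 26236/11417463165 + 387779/94 = 4427452451126719/1073241537510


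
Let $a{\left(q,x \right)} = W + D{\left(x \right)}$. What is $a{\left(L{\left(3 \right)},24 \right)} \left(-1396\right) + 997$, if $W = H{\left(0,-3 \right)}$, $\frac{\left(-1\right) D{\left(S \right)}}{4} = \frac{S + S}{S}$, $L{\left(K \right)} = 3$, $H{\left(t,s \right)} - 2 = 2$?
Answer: $6581$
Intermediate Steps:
$H{\left(t,s \right)} = 4$ ($H{\left(t,s \right)} = 2 + 2 = 4$)
$D{\left(S \right)} = -8$ ($D{\left(S \right)} = - 4 \frac{S + S}{S} = - 4 \frac{2 S}{S} = \left(-4\right) 2 = -8$)
$W = 4$
$a{\left(q,x \right)} = -4$ ($a{\left(q,x \right)} = 4 - 8 = -4$)
$a{\left(L{\left(3 \right)},24 \right)} \left(-1396\right) + 997 = \left(-4\right) \left(-1396\right) + 997 = 5584 + 997 = 6581$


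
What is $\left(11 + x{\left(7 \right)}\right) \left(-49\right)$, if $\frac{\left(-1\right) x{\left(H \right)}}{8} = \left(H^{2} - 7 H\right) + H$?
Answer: $2205$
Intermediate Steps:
$x{\left(H \right)} = - 8 H^{2} + 48 H$ ($x{\left(H \right)} = - 8 \left(\left(H^{2} - 7 H\right) + H\right) = - 8 \left(H^{2} - 6 H\right) = - 8 H^{2} + 48 H$)
$\left(11 + x{\left(7 \right)}\right) \left(-49\right) = \left(11 + 8 \cdot 7 \left(6 - 7\right)\right) \left(-49\right) = \left(11 + 8 \cdot 7 \left(-1\right)\right) \left(-49\right) = \left(11 - 56\right) \left(-49\right) = \left(-45\right) \left(-49\right) = 2205$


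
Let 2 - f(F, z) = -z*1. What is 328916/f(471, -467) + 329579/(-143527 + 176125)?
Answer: -3522916511/5052690 ≈ -697.24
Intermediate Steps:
f(F, z) = 2 + z (f(F, z) = 2 - (-z) = 2 - (-1)*z = 2 + z)
328916/f(471, -467) + 329579/(-143527 + 176125) = 328916/(2 - 467) + 329579/(-143527 + 176125) = 328916/(-465) + 329579/32598 = 328916*(-1/465) + 329579*(1/32598) = -328916/465 + 329579/32598 = -3522916511/5052690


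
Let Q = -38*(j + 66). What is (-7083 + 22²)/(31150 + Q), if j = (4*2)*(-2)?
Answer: -6599/29250 ≈ -0.22561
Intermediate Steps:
j = -16 (j = 8*(-2) = -16)
Q = -1900 (Q = -38*(-16 + 66) = -38*50 = -1900)
(-7083 + 22²)/(31150 + Q) = (-7083 + 22²)/(31150 - 1900) = (-7083 + 484)/29250 = -6599*1/29250 = -6599/29250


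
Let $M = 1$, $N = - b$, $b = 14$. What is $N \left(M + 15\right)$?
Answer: $-224$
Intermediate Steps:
$N = -14$ ($N = \left(-1\right) 14 = -14$)
$N \left(M + 15\right) = - 14 \left(1 + 15\right) = \left(-14\right) 16 = -224$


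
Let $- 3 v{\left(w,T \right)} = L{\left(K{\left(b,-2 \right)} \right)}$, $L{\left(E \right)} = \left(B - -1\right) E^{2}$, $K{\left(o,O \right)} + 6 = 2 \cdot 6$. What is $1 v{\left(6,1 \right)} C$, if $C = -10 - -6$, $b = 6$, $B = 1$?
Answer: $96$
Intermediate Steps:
$K{\left(o,O \right)} = 6$ ($K{\left(o,O \right)} = -6 + 2 \cdot 6 = -6 + 12 = 6$)
$L{\left(E \right)} = 2 E^{2}$ ($L{\left(E \right)} = \left(1 - -1\right) E^{2} = \left(1 + 1\right) E^{2} = 2 E^{2}$)
$v{\left(w,T \right)} = -24$ ($v{\left(w,T \right)} = - \frac{2 \cdot 6^{2}}{3} = - \frac{2 \cdot 36}{3} = \left(- \frac{1}{3}\right) 72 = -24$)
$C = -4$ ($C = -10 + 6 = -4$)
$1 v{\left(6,1 \right)} C = 1 \left(-24\right) \left(-4\right) = \left(-24\right) \left(-4\right) = 96$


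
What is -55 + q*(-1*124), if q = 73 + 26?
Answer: -12331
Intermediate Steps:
q = 99
-55 + q*(-1*124) = -55 + 99*(-1*124) = -55 + 99*(-124) = -55 - 12276 = -12331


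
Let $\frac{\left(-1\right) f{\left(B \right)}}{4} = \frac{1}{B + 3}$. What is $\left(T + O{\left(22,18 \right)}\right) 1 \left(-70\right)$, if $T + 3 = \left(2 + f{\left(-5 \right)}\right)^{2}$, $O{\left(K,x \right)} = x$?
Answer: $-2170$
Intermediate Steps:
$f{\left(B \right)} = - \frac{4}{3 + B}$ ($f{\left(B \right)} = - \frac{4}{B + 3} = - \frac{4}{3 + B}$)
$T = 13$ ($T = -3 + \left(2 - \frac{4}{3 - 5}\right)^{2} = -3 + \left(2 - \frac{4}{-2}\right)^{2} = -3 + \left(2 - -2\right)^{2} = -3 + \left(2 + 2\right)^{2} = -3 + 4^{2} = -3 + 16 = 13$)
$\left(T + O{\left(22,18 \right)}\right) 1 \left(-70\right) = \left(13 + 18\right) 1 \left(-70\right) = 31 \left(-70\right) = -2170$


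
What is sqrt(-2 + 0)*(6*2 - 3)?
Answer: 9*I*sqrt(2) ≈ 12.728*I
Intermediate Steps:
sqrt(-2 + 0)*(6*2 - 3) = sqrt(-2)*(12 - 3) = (I*sqrt(2))*9 = 9*I*sqrt(2)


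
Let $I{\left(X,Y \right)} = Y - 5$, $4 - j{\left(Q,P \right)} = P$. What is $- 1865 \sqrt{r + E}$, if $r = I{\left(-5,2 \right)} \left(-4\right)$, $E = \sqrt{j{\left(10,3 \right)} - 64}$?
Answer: $- 1865 \sqrt{12 + 3 i \sqrt{7}} \approx -6774.3 - 2037.7 i$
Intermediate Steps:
$j{\left(Q,P \right)} = 4 - P$
$I{\left(X,Y \right)} = -5 + Y$ ($I{\left(X,Y \right)} = Y - 5 = -5 + Y$)
$E = 3 i \sqrt{7}$ ($E = \sqrt{\left(4 - 3\right) - 64} = \sqrt{1 - 64} = \sqrt{-63} = 3 i \sqrt{7} \approx 7.9373 i$)
$r = 12$ ($r = \left(-5 + 2\right) \left(-4\right) = \left(-3\right) \left(-4\right) = 12$)
$- 1865 \sqrt{r + E} = - 1865 \sqrt{12 + 3 i \sqrt{7}}$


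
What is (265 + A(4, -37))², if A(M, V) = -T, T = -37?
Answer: 91204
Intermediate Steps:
A(M, V) = 37 (A(M, V) = -1*(-37) = 37)
(265 + A(4, -37))² = (265 + 37)² = 302² = 91204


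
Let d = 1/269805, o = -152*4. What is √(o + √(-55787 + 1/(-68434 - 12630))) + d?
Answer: 1/269805 + √(-249712139648 + 10133*I*√91649283800154)/20266 ≈ 4.7046 + 25.102*I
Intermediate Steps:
o = -608
d = 1/269805 ≈ 3.7064e-6
√(o + √(-55787 + 1/(-68434 - 12630))) + d = √(-608 + √(-55787 + 1/(-68434 - 12630))) + 1/269805 = √(-608 + √(-55787 + 1/(-81064))) + 1/269805 = √(-608 + √(-55787 - 1/81064)) + 1/269805 = √(-608 + √(-4522317369/81064)) + 1/269805 = √(-608 + I*√91649283800154/40532) + 1/269805 = 1/269805 + √(-608 + I*√91649283800154/40532)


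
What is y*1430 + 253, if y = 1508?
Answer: 2156693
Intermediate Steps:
y*1430 + 253 = 1508*1430 + 253 = 2156440 + 253 = 2156693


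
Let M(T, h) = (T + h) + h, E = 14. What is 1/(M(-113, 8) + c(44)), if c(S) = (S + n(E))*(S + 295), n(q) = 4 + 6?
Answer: 1/18209 ≈ 5.4918e-5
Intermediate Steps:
n(q) = 10
M(T, h) = T + 2*h
c(S) = (10 + S)*(295 + S) (c(S) = (S + 10)*(S + 295) = (10 + S)*(295 + S))
1/(M(-113, 8) + c(44)) = 1/((-113 + 2*8) + (2950 + 44**2 + 305*44)) = 1/((-113 + 16) + (2950 + 1936 + 13420)) = 1/(-97 + 18306) = 1/18209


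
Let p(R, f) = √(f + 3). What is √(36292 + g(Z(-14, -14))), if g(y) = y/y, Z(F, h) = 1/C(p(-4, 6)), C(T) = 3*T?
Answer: √36293 ≈ 190.51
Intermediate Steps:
p(R, f) = √(3 + f)
Z(F, h) = ⅑ (Z(F, h) = 1/(3*√(3 + 6)) = 1/(3*√9) = 1/(3*3) = 1/9 = ⅑)
g(y) = 1
√(36292 + g(Z(-14, -14))) = √(36292 + 1) = √36293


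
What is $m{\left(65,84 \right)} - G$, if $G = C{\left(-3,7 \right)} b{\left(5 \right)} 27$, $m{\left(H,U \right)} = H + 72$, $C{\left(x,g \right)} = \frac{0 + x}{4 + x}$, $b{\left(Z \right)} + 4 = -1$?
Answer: $-268$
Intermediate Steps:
$b{\left(Z \right)} = -5$ ($b{\left(Z \right)} = -4 - 1 = -5$)
$C{\left(x,g \right)} = \frac{x}{4 + x}$
$m{\left(H,U \right)} = 72 + H$
$G = 405$ ($G = - \frac{3}{4 - 3} \left(-5\right) 27 = - \frac{3}{1} \left(-5\right) 27 = \left(-3\right) 1 \left(-5\right) 27 = \left(-3\right) \left(-5\right) 27 = 15 \cdot 27 = 405$)
$m{\left(65,84 \right)} - G = \left(72 + 65\right) - 405 = 137 - 405 = -268$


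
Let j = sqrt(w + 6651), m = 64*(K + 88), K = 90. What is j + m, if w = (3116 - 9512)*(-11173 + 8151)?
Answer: 11392 + sqrt(19335363) ≈ 15789.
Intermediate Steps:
w = 19328712 (w = -6396*(-3022) = 19328712)
m = 11392 (m = 64*(90 + 88) = 64*178 = 11392)
j = sqrt(19335363) (j = sqrt(19328712 + 6651) = sqrt(19335363) ≈ 4397.2)
j + m = sqrt(19335363) + 11392 = 11392 + sqrt(19335363)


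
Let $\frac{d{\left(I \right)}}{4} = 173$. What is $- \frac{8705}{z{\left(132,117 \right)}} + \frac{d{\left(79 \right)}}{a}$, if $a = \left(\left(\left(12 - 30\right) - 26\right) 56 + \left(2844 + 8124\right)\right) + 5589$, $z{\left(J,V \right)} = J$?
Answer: $- \frac{122588221}{1860276} \approx -65.898$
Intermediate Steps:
$d{\left(I \right)} = 692$ ($d{\left(I \right)} = 4 \cdot 173 = 692$)
$a = 14093$ ($a = \left(\left(-18 - 26\right) 56 + 10968\right) + 5589 = \left(\left(-44\right) 56 + 10968\right) + 5589 = \left(-2464 + 10968\right) + 5589 = 8504 + 5589 = 14093$)
$- \frac{8705}{z{\left(132,117 \right)}} + \frac{d{\left(79 \right)}}{a} = - \frac{8705}{132} + \frac{692}{14093} = - \frac{122588221}{1860276}$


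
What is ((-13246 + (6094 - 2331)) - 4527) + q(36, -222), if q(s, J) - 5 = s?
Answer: -13969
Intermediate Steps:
q(s, J) = 5 + s
((-13246 + (6094 - 2331)) - 4527) + q(36, -222) = ((-13246 + (6094 - 2331)) - 4527) + (5 + 36) = ((-13246 + 3763) - 4527) + 41 = (-9483 - 4527) + 41 = -14010 + 41 = -13969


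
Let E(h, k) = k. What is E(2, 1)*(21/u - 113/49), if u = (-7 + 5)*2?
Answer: -1481/196 ≈ -7.5561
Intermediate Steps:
u = -4 (u = -2*2 = -4)
E(2, 1)*(21/u - 113/49) = 1*(21/(-4) - 113/49) = 1*(21*(-¼) - 113*1/49) = 1*(-21/4 - 113/49) = 1*(-1481/196) = -1481/196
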